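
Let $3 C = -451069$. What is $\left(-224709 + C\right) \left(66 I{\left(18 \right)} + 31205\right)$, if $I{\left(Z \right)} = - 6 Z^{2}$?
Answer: $\frac{109255406404}{3} \approx 3.6418 \cdot 10^{10}$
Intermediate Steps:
$C = - \frac{451069}{3}$ ($C = \frac{1}{3} \left(-451069\right) = - \frac{451069}{3} \approx -1.5036 \cdot 10^{5}$)
$\left(-224709 + C\right) \left(66 I{\left(18 \right)} + 31205\right) = \left(-224709 - \frac{451069}{3}\right) \left(66 \left(- 6 \cdot 18^{2}\right) + 31205\right) = - \frac{1125196 \left(66 \left(\left(-6\right) 324\right) + 31205\right)}{3} = - \frac{1125196 \left(66 \left(-1944\right) + 31205\right)}{3} = - \frac{1125196 \left(-128304 + 31205\right)}{3} = \left(- \frac{1125196}{3}\right) \left(-97099\right) = \frac{109255406404}{3}$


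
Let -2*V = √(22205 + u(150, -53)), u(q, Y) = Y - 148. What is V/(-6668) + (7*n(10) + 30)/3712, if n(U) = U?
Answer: 25/928 + √5501/6668 ≈ 0.038063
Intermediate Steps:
u(q, Y) = -148 + Y
V = -√5501 (V = -√(22205 + (-148 - 53))/2 = -√(22205 - 201)/2 = -√5501 ≈ -74.169)
V/(-6668) + (7*n(10) + 30)/3712 = -√5501/(-6668) + (7*10 + 30)/3712 = -√5501*(-1/6668) + (70 + 30)*(1/3712) = √5501/6668 + 100*(1/3712) = √5501/6668 + 25/928 = 25/928 + √5501/6668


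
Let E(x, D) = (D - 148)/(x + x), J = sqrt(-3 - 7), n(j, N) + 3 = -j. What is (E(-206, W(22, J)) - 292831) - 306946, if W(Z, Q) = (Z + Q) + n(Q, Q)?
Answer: -247107995/412 ≈ -5.9978e+5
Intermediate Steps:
n(j, N) = -3 - j
J = I*sqrt(10) (J = sqrt(-10) = I*sqrt(10) ≈ 3.1623*I)
W(Z, Q) = -3 + Z (W(Z, Q) = (Z + Q) + (-3 - Q) = (Q + Z) + (-3 - Q) = -3 + Z)
E(x, D) = (-148 + D)/(2*x) (E(x, D) = (-148 + D)/((2*x)) = (-148 + D)*(1/(2*x)) = (-148 + D)/(2*x))
(E(-206, W(22, J)) - 292831) - 306946 = ((1/2)*(-148 + (-3 + 22))/(-206) - 292831) - 306946 = ((1/2)*(-1/206)*(-148 + 19) - 292831) - 306946 = ((1/2)*(-1/206)*(-129) - 292831) - 306946 = (129/412 - 292831) - 306946 = -120646243/412 - 306946 = -247107995/412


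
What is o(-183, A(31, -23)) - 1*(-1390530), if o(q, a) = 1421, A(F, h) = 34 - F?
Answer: 1391951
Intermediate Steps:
o(-183, A(31, -23)) - 1*(-1390530) = 1421 - 1*(-1390530) = 1421 + 1390530 = 1391951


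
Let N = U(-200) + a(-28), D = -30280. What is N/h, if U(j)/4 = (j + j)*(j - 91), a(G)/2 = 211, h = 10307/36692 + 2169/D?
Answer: 129441543725680/58127753 ≈ 2.2268e+6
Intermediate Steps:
h = 58127753/277758440 (h = 10307/36692 + 2169/(-30280) = 10307*(1/36692) + 2169*(-1/30280) = 10307/36692 - 2169/30280 = 58127753/277758440 ≈ 0.20927)
a(G) = 422 (a(G) = 2*211 = 422)
U(j) = 8*j*(-91 + j) (U(j) = 4*((j + j)*(j - 91)) = 4*((2*j)*(-91 + j)) = 4*(2*j*(-91 + j)) = 8*j*(-91 + j))
N = 466022 (N = 8*(-200)*(-91 - 200) + 422 = 8*(-200)*(-291) + 422 = 465600 + 422 = 466022)
N/h = 466022/(58127753/277758440) = 466022*(277758440/58127753) = 129441543725680/58127753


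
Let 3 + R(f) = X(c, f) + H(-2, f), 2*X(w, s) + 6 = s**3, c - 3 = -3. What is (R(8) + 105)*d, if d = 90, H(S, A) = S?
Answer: 31770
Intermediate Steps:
c = 0 (c = 3 - 3 = 0)
X(w, s) = -3 + s**3/2
R(f) = -8 + f**3/2 (R(f) = -3 + ((-3 + f**3/2) - 2) = -3 + (-5 + f**3/2) = -8 + f**3/2)
(R(8) + 105)*d = ((-8 + (1/2)*8**3) + 105)*90 = ((-8 + (1/2)*512) + 105)*90 = ((-8 + 256) + 105)*90 = (248 + 105)*90 = 353*90 = 31770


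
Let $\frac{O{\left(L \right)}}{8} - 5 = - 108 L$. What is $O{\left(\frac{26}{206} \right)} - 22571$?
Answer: $- \frac{2331925}{103} \approx -22640.0$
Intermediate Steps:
$O{\left(L \right)} = 40 - 864 L$ ($O{\left(L \right)} = 40 + 8 \left(- 108 L\right) = 40 - 864 L$)
$O{\left(\frac{26}{206} \right)} - 22571 = \left(40 - 864 \cdot \frac{26}{206}\right) - 22571 = \left(40 - 864 \cdot 26 \cdot \frac{1}{206}\right) - 22571 = \left(40 - \frac{11232}{103}\right) - 22571 = - \frac{7112}{103} - 22571 = - \frac{2331925}{103}$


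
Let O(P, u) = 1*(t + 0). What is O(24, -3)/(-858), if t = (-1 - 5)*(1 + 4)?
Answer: 5/143 ≈ 0.034965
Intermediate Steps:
t = -30 (t = -6*5 = -30)
O(P, u) = -30 (O(P, u) = 1*(-30 + 0) = 1*(-30) = -30)
O(24, -3)/(-858) = -30/(-858) = -30*(-1/858) = 5/143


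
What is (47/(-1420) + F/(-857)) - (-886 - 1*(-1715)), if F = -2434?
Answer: -1005427259/1216940 ≈ -826.19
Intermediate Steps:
(47/(-1420) + F/(-857)) - (-886 - 1*(-1715)) = (47/(-1420) - 2434/(-857)) - (-886 - 1*(-1715)) = (47*(-1/1420) - 2434*(-1/857)) - (-886 + 1715) = (-47/1420 + 2434/857) - 1*829 = 3416001/1216940 - 829 = -1005427259/1216940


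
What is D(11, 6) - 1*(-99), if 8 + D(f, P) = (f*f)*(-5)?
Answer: -514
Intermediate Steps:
D(f, P) = -8 - 5*f**2 (D(f, P) = -8 + (f*f)*(-5) = -8 + f**2*(-5) = -8 - 5*f**2)
D(11, 6) - 1*(-99) = (-8 - 5*11**2) - 1*(-99) = (-8 - 5*121) + 99 = (-8 - 605) + 99 = -613 + 99 = -514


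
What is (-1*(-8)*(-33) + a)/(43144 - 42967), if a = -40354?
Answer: -40618/177 ≈ -229.48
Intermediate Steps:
(-1*(-8)*(-33) + a)/(43144 - 42967) = (-1*(-8)*(-33) - 40354)/(43144 - 42967) = (8*(-33) - 40354)/177 = (-264 - 40354)*(1/177) = -40618*1/177 = -40618/177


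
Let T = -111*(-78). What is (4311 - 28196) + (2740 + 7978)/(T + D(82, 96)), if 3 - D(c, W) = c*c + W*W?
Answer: -173869633/7279 ≈ -23886.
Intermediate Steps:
T = 8658
D(c, W) = 3 - W² - c² (D(c, W) = 3 - (c*c + W*W) = 3 - (c² + W²) = 3 - (W² + c²) = 3 + (-W² - c²) = 3 - W² - c²)
(4311 - 28196) + (2740 + 7978)/(T + D(82, 96)) = (4311 - 28196) + (2740 + 7978)/(8658 + (3 - 1*96² - 1*82²)) = -23885 + 10718/(8658 + (3 - 1*9216 - 1*6724)) = -23885 + 10718/(8658 + (3 - 9216 - 6724)) = -23885 + 10718/(8658 - 15937) = -23885 + 10718/(-7279) = -23885 + 10718*(-1/7279) = -23885 - 10718/7279 = -173869633/7279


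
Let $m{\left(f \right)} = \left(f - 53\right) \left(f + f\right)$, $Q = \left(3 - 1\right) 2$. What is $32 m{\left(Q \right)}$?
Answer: $-12544$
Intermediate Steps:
$Q = 4$ ($Q = 2 \cdot 2 = 4$)
$m{\left(f \right)} = 2 f \left(-53 + f\right)$ ($m{\left(f \right)} = \left(-53 + f\right) 2 f = 2 f \left(-53 + f\right)$)
$32 m{\left(Q \right)} = 32 \cdot 2 \cdot 4 \left(-53 + 4\right) = 32 \cdot 2 \cdot 4 \left(-49\right) = 32 \left(-392\right) = -12544$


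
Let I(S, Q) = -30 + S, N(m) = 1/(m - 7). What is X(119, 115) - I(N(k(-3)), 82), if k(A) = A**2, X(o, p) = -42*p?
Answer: -9601/2 ≈ -4800.5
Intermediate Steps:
N(m) = 1/(-7 + m)
X(119, 115) - I(N(k(-3)), 82) = -42*115 - (-30 + 1/(-7 + (-3)**2)) = -4830 - (-30 + 1/(-7 + 9)) = -4830 - (-30 + 1/2) = -4830 - 1*(-59/2) = -4830 + 59/2 = -9601/2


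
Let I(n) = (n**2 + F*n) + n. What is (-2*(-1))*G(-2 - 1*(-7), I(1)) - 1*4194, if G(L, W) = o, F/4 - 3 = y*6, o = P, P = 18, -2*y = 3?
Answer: -4158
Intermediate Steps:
y = -3/2 (y = -1/2*3 = -3/2 ≈ -1.5000)
o = 18
F = -24 (F = 12 + 4*(-3/2*6) = 12 + 4*(-9) = 12 - 36 = -24)
I(n) = n**2 - 23*n (I(n) = (n**2 - 24*n) + n = n**2 - 23*n)
G(L, W) = 18
(-2*(-1))*G(-2 - 1*(-7), I(1)) - 1*4194 = -2*(-1)*18 - 1*4194 = 2*18 - 4194 = 36 - 4194 = -4158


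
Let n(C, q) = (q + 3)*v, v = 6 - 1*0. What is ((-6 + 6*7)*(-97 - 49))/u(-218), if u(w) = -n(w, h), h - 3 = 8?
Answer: 438/7 ≈ 62.571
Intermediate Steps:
v = 6 (v = 6 + 0 = 6)
h = 11 (h = 3 + 8 = 11)
n(C, q) = 18 + 6*q (n(C, q) = (q + 3)*6 = (3 + q)*6 = 18 + 6*q)
u(w) = -84 (u(w) = -(18 + 6*11) = -(18 + 66) = -1*84 = -84)
((-6 + 6*7)*(-97 - 49))/u(-218) = ((-6 + 6*7)*(-97 - 49))/(-84) = ((-6 + 42)*(-146))*(-1/84) = (36*(-146))*(-1/84) = -5256*(-1/84) = 438/7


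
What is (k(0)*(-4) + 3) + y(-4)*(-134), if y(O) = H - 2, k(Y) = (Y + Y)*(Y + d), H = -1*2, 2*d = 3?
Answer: 539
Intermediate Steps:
d = 3/2 (d = (½)*3 = 3/2 ≈ 1.5000)
H = -2
k(Y) = 2*Y*(3/2 + Y) (k(Y) = (Y + Y)*(Y + 3/2) = (2*Y)*(3/2 + Y) = 2*Y*(3/2 + Y))
y(O) = -4 (y(O) = -2 - 2 = -4)
(k(0)*(-4) + 3) + y(-4)*(-134) = ((0*(3 + 2*0))*(-4) + 3) - 4*(-134) = ((0*(3 + 0))*(-4) + 3) + 536 = ((0*3)*(-4) + 3) + 536 = (0*(-4) + 3) + 536 = (0 + 3) + 536 = 3 + 536 = 539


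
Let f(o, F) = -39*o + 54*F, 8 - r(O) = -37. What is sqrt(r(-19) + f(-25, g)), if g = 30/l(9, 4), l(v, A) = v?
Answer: 20*sqrt(3) ≈ 34.641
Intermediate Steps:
r(O) = 45 (r(O) = 8 - 1*(-37) = 8 + 37 = 45)
g = 10/3 (g = 30/9 = 30*(1/9) = 10/3 ≈ 3.3333)
sqrt(r(-19) + f(-25, g)) = sqrt(45 + (-39*(-25) + 54*(10/3))) = sqrt(45 + (975 + 180)) = sqrt(45 + 1155) = sqrt(1200) = 20*sqrt(3)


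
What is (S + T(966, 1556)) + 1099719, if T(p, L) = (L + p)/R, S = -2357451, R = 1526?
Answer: -959648255/763 ≈ -1.2577e+6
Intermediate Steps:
T(p, L) = L/1526 + p/1526 (T(p, L) = (L + p)/1526 = (L + p)*(1/1526) = L/1526 + p/1526)
(S + T(966, 1556)) + 1099719 = (-2357451 + ((1/1526)*1556 + (1/1526)*966)) + 1099719 = (-2357451 + (778/763 + 69/109)) + 1099719 = (-2357451 + 1261/763) + 1099719 = -1798733852/763 + 1099719 = -959648255/763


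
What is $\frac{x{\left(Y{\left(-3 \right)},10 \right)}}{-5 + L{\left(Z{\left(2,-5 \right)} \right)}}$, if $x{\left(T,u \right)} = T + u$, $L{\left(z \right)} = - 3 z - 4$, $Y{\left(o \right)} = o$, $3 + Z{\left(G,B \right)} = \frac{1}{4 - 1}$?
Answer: $-7$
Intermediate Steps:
$Z{\left(G,B \right)} = - \frac{8}{3}$ ($Z{\left(G,B \right)} = -3 + \frac{1}{4 - 1} = -3 + \frac{1}{3} = - \frac{8}{3}$)
$L{\left(z \right)} = -4 - 3 z$
$\frac{x{\left(Y{\left(-3 \right)},10 \right)}}{-5 + L{\left(Z{\left(2,-5 \right)} \right)}} = \frac{-3 + 10}{-5 - -4} = \frac{7}{-5 + \left(-4 + 8\right)} = \frac{7}{-5 + 4} = \frac{7}{-1} = 7 \left(-1\right) = -7$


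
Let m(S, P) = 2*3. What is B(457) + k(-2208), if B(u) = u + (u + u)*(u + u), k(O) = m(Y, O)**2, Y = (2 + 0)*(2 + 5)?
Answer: 835889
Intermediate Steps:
Y = 14 (Y = 2*7 = 14)
m(S, P) = 6
k(O) = 36 (k(O) = 6**2 = 36)
B(u) = u + 4*u**2 (B(u) = u + (2*u)*(2*u) = u + 4*u**2)
B(457) + k(-2208) = 457*(1 + 4*457) + 36 = 457*(1 + 1828) + 36 = 457*1829 + 36 = 835853 + 36 = 835889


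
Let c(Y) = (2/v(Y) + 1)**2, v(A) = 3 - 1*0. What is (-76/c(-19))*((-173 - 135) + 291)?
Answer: 11628/25 ≈ 465.12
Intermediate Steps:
v(A) = 3 (v(A) = 3 + 0 = 3)
c(Y) = 25/9 (c(Y) = (2/3 + 1)**2 = (5/3)**2 = 25/9)
(-76/c(-19))*((-173 - 135) + 291) = (-76/25/9)*((-173 - 135) + 291) = (-76*9/25)*(-308 + 291) = -684/25*(-17) = 11628/25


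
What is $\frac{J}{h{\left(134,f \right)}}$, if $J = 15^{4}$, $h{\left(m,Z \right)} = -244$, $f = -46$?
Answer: $- \frac{50625}{244} \approx -207.48$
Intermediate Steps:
$J = 50625$
$\frac{J}{h{\left(134,f \right)}} = \frac{50625}{-244} = 50625 \left(- \frac{1}{244}\right) = - \frac{50625}{244}$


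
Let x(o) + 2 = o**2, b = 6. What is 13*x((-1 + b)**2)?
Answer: 8099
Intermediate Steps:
x(o) = -2 + o**2
13*x((-1 + b)**2) = 13*(-2 + ((-1 + 6)**2)**2) = 13*(-2 + (5**2)**2) = 13*(-2 + 25**2) = 13*(-2 + 625) = 13*623 = 8099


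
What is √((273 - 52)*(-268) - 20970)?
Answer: I*√80198 ≈ 283.19*I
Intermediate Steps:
√((273 - 52)*(-268) - 20970) = √(221*(-268) - 20970) = √(-59228 - 20970) = √(-80198) = I*√80198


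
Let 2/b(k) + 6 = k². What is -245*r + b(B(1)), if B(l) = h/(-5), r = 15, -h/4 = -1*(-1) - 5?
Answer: -194750/53 ≈ -3674.5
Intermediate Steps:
h = 16 (h = -4*(-1*(-1) - 5) = -4*(1 - 5) = -4*(-4) = 16)
B(l) = -16/5 (B(l) = 16/(-5) = 16*(-⅕) = -16/5)
b(k) = 2/(-6 + k²)
-245*r + b(B(1)) = -245*15 + 2/(-6 + (-16/5)²) = -245*15 + 2/(-6 + 256/25) = -3675 + 2/(106/25) = -3675 + 2*(25/106) = -3675 + 25/53 = -194750/53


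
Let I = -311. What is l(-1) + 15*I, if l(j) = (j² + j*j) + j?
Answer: -4664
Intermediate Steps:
l(j) = j + 2*j² (l(j) = (j² + j²) + j = 2*j² + j = j + 2*j²)
l(-1) + 15*I = -(1 + 2*(-1)) + 15*(-311) = -(1 - 2) - 4665 = -1*(-1) - 4665 = 1 - 4665 = -4664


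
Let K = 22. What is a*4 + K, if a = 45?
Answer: 202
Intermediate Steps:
a*4 + K = 45*4 + 22 = 180 + 22 = 202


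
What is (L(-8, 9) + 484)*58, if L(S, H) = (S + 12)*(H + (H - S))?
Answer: 34104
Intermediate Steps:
L(S, H) = (12 + S)*(-S + 2*H)
(L(-8, 9) + 484)*58 = ((-1*(-8)² - 12*(-8) + 24*9 + 2*9*(-8)) + 484)*58 = ((-1*64 + 96 + 216 - 144) + 484)*58 = ((-64 + 96 + 216 - 144) + 484)*58 = (104 + 484)*58 = 588*58 = 34104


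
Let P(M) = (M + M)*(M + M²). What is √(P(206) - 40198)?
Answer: √17528306 ≈ 4186.7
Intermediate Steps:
P(M) = 2*M*(M + M²) (P(M) = (2*M)*(M + M²) = 2*M*(M + M²))
√(P(206) - 40198) = √(2*206²*(1 + 206) - 40198) = √(2*42436*207 - 40198) = √(17568504 - 40198) = √17528306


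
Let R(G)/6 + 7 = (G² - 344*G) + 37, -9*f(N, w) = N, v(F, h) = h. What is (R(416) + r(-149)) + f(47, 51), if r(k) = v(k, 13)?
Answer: 1619098/9 ≈ 1.7990e+5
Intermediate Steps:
f(N, w) = -N/9
r(k) = 13
R(G) = 180 - 2064*G + 6*G² (R(G) = -42 + 6*((G² - 344*G) + 37) = -42 + 6*(37 + G² - 344*G) = -42 + (222 - 2064*G + 6*G²) = 180 - 2064*G + 6*G²)
(R(416) + r(-149)) + f(47, 51) = ((180 - 2064*416 + 6*416²) + 13) - ⅑*47 = ((180 - 858624 + 6*173056) + 13) - 47/9 = ((180 - 858624 + 1038336) + 13) - 47/9 = (179892 + 13) - 47/9 = 179905 - 47/9 = 1619098/9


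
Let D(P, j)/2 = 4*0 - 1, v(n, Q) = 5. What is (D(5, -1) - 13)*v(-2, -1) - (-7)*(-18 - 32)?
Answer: -425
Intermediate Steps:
D(P, j) = -2 (D(P, j) = 2*(4*0 - 1) = 2*(0 - 1) = 2*(-1) = -2)
(D(5, -1) - 13)*v(-2, -1) - (-7)*(-18 - 32) = (-2 - 13)*5 - (-7)*(-18 - 32) = -15*5 - (-7)*(-50) = -75 - 1*350 = -75 - 350 = -425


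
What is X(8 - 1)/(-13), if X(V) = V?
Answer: -7/13 ≈ -0.53846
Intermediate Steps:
X(8 - 1)/(-13) = (8 - 1)/(-13) = 7*(-1/13) = -7/13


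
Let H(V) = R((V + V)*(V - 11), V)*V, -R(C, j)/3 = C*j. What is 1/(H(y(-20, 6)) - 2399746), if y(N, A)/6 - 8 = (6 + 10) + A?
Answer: -1/5916047746 ≈ -1.6903e-10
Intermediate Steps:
R(C, j) = -3*C*j
y(N, A) = 144 + 6*A (y(N, A) = 48 + 6*((6 + 10) + A) = 48 + 6*(16 + A) = 48 + (96 + 6*A) = 144 + 6*A)
H(V) = -6*V³*(-11 + V) (H(V) = (-3*(V + V)*(V - 11)*V)*V = (-3*(2*V)*(-11 + V)*V)*V = (-3*2*V*(-11 + V)*V)*V = (-6*V²*(-11 + V))*V = -6*V³*(-11 + V))
1/(H(y(-20, 6)) - 2399746) = 1/(6*(144 + 6*6)³*(11 - (144 + 6*6)) - 2399746) = 1/(6*(144 + 36)³*(11 - (144 + 36)) - 2399746) = 1/(6*180³*(11 - 1*180) - 2399746) = 1/(6*5832000*(11 - 180) - 2399746) = 1/(6*5832000*(-169) - 2399746) = 1/(-5913648000 - 2399746) = 1/(-5916047746) = -1/5916047746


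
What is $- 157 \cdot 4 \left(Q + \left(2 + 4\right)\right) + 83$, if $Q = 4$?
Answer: $-6197$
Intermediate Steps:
$- 157 \cdot 4 \left(Q + \left(2 + 4\right)\right) + 83 = - 157 \cdot 4 \left(4 + \left(2 + 4\right)\right) + 83 = - 157 \cdot 4 \left(4 + 6\right) + 83 = - 157 \cdot 4 \cdot 10 + 83 = \left(-157\right) 40 + 83 = -6280 + 83 = -6197$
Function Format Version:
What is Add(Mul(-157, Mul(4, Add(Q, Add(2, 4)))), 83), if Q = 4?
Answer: -6197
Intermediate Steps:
Add(Mul(-157, Mul(4, Add(Q, Add(2, 4)))), 83) = Add(Mul(-157, Mul(4, Add(4, Add(2, 4)))), 83) = Add(Mul(-157, Mul(4, Add(4, 6))), 83) = Add(Mul(-157, Mul(4, 10)), 83) = Add(Mul(-157, 40), 83) = Add(-6280, 83) = -6197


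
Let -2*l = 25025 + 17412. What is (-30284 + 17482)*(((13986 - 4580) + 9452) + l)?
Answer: 30219121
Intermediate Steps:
l = -42437/2 (l = -(25025 + 17412)/2 = -½*42437 = -42437/2 ≈ -21219.)
(-30284 + 17482)*(((13986 - 4580) + 9452) + l) = (-30284 + 17482)*(((13986 - 4580) + 9452) - 42437/2) = -12802*((9406 + 9452) - 42437/2) = -12802*(18858 - 42437/2) = -12802*(-4721/2) = 30219121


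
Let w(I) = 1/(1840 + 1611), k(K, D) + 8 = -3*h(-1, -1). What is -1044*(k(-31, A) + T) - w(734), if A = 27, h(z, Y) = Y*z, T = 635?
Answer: -2248174657/3451 ≈ -6.5146e+5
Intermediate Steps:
k(K, D) = -11 (k(K, D) = -8 - (-3)*(-1) = -8 - 3*1 = -8 - 3 = -11)
w(I) = 1/3451
-1044*(k(-31, A) + T) - w(734) = -1044*(-11 + 635) - 1*1/3451 = -1044*624 - 1/3451 = -651456 - 1/3451 = -2248174657/3451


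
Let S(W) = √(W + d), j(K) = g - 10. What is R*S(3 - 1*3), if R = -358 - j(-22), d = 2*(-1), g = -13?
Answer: -335*I*√2 ≈ -473.76*I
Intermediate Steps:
d = -2
j(K) = -23 (j(K) = -13 - 10 = -23)
R = -335 (R = -358 - 1*(-23) = -358 + 23 = -335)
S(W) = √(-2 + W) (S(W) = √(W - 2) = √(-2 + W))
R*S(3 - 1*3) = -335*√(-2 + (3 - 1*3)) = -335*√(-2 + (3 - 3)) = -335*√(-2 + 0) = -335*I*√2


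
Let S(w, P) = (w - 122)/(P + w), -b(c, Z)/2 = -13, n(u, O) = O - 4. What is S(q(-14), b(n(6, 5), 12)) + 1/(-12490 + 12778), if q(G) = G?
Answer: -3263/288 ≈ -11.330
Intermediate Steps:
n(u, O) = -4 + O
b(c, Z) = 26 (b(c, Z) = -2*(-13) = 26)
S(w, P) = (-122 + w)/(P + w)
S(q(-14), b(n(6, 5), 12)) + 1/(-12490 + 12778) = (-122 - 14)/(26 - 14) + 1/(-12490 + 12778) = -136/12 + 1/288 = (1/12)*(-136) + 1/288 = -34/3 + 1/288 = -3263/288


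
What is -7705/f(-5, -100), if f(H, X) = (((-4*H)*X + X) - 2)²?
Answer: -7705/4418404 ≈ -0.0017438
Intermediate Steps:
f(H, X) = (-2 + X - 4*H*X)² (f(H, X) = ((-4*H*X + X) - 2)² = ((X - 4*H*X) - 2)² = (-2 + X - 4*H*X)²)
-7705/f(-5, -100) = -7705/(2 - 1*(-100) + 4*(-5)*(-100))² = -7705/(2 + 100 + 2000)² = -7705/(2102²) = -7705/4418404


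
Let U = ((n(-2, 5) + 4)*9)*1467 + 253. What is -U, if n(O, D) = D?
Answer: -119080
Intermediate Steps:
U = 119080 (U = ((5 + 4)*9)*1467 + 253 = (9*9)*1467 + 253 = 81*1467 + 253 = 118827 + 253 = 119080)
-U = -1*119080 = -119080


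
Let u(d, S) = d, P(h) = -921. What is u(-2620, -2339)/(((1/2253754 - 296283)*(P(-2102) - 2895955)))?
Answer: -1476208870/483596510410051439 ≈ -3.0526e-9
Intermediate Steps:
u(-2620, -2339)/(((1/2253754 - 296283)*(P(-2102) - 2895955))) = -2620*1/((-921 - 2895955)*(1/2253754 - 296283)) = -2620*(-1/(2896876*(1/2253754 - 296283))) = -2620/((-667748996381/2253754*(-2896876))) = -2620/967193020820102878/1126877 = -2620*1126877/967193020820102878 = -1476208870/483596510410051439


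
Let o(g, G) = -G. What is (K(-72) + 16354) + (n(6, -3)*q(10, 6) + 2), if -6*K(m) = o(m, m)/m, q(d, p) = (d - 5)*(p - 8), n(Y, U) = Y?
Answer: 97777/6 ≈ 16296.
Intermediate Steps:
q(d, p) = (-8 + p)*(-5 + d) (q(d, p) = (-5 + d)*(-8 + p) = (-8 + p)*(-5 + d))
K(m) = ⅙ (K(m) = -(-m)/(6*m) = -⅙*(-1) = ⅙)
(K(-72) + 16354) + (n(6, -3)*q(10, 6) + 2) = (⅙ + 16354) + (6*(40 - 8*10 - 5*6 + 10*6) + 2) = 98125/6 + (6*(40 - 80 - 30 + 60) + 2) = 98125/6 + (6*(-10) + 2) = 98125/6 + (-60 + 2) = 98125/6 - 58 = 97777/6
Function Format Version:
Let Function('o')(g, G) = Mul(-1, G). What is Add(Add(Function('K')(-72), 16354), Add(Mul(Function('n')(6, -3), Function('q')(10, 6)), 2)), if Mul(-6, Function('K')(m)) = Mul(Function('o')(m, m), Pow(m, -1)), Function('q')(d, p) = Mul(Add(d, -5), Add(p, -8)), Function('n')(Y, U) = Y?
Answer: Rational(97777, 6) ≈ 16296.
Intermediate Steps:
Function('q')(d, p) = Mul(Add(-8, p), Add(-5, d)) (Function('q')(d, p) = Mul(Add(-5, d), Add(-8, p)) = Mul(Add(-8, p), Add(-5, d)))
Function('K')(m) = Rational(1, 6) (Function('K')(m) = Mul(Rational(-1, 6), Mul(Mul(-1, m), Pow(m, -1))) = Mul(Rational(-1, 6), -1) = Rational(1, 6))
Add(Add(Function('K')(-72), 16354), Add(Mul(Function('n')(6, -3), Function('q')(10, 6)), 2)) = Add(Add(Rational(1, 6), 16354), Add(Mul(6, Add(40, Mul(-8, 10), Mul(-5, 6), Mul(10, 6))), 2)) = Add(Rational(98125, 6), Add(Mul(6, Add(40, -80, -30, 60)), 2)) = Add(Rational(98125, 6), Add(Mul(6, -10), 2)) = Add(Rational(98125, 6), Add(-60, 2)) = Add(Rational(98125, 6), -58) = Rational(97777, 6)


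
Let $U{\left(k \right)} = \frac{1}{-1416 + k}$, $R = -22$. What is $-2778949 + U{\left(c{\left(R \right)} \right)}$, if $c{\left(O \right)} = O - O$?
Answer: $- \frac{3934991785}{1416} \approx -2.7789 \cdot 10^{6}$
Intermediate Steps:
$c{\left(O \right)} = 0$
$-2778949 + U{\left(c{\left(R \right)} \right)} = -2778949 + \frac{1}{-1416 + 0} = -2778949 + \frac{1}{-1416} = -2778949 - \frac{1}{1416} = - \frac{3934991785}{1416}$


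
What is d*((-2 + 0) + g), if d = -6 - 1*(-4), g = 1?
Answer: 2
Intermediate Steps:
d = -2 (d = -6 + 4 = -2)
d*((-2 + 0) + g) = -2*((-2 + 0) + 1) = -2*(-2 + 1) = -2*(-1) = 2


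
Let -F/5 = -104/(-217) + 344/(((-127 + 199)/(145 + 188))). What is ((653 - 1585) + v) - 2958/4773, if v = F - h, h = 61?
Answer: -3090311438/345247 ≈ -8951.0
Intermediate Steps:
F = -1726755/217 (F = -5*(-104/(-217) + 344/(((-127 + 199)/(145 + 188)))) = -5*(-104*(-1/217) + 344/((72/333))) = -5*(104/217 + 344/((72*(1/333)))) = -5*(104/217 + 344/(8/37)) = -5*(104/217 + 344*(37/8)) = -5*(104/217 + 1591) = -5*345351/217 = -1726755/217 ≈ -7957.4)
v = -1739992/217 (v = -1726755/217 - 1*61 = -1726755/217 - 61 = -1739992/217 ≈ -8018.4)
((653 - 1585) + v) - 2958/4773 = ((653 - 1585) - 1739992/217) - 2958/4773 = (-932 - 1739992/217) - 2958*1/4773 = -1942236/217 - 986/1591 = -3090311438/345247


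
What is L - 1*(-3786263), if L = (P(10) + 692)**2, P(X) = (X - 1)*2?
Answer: 4290363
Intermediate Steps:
P(X) = -2 + 2*X (P(X) = (-1 + X)*2 = -2 + 2*X)
L = 504100 (L = ((-2 + 2*10) + 692)**2 = ((-2 + 20) + 692)**2 = (18 + 692)**2 = 710**2 = 504100)
L - 1*(-3786263) = 504100 - 1*(-3786263) = 504100 + 3786263 = 4290363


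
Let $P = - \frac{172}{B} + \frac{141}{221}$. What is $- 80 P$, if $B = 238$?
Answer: $\frac{10480}{1547} \approx 6.7744$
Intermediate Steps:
$P = - \frac{131}{1547}$ ($P = - \frac{172}{238} + \frac{141}{221} = \left(-172\right) \frac{1}{238} + 141 \cdot \frac{1}{221} = - \frac{86}{119} + \frac{141}{221} = - \frac{131}{1547} \approx -0.08468$)
$- 80 P = \left(-80\right) \left(- \frac{131}{1547}\right) = \frac{10480}{1547}$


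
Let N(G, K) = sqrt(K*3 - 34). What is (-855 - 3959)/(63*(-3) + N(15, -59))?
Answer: 454923/17966 + 2407*I*sqrt(211)/17966 ≈ 25.321 + 1.9461*I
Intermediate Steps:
N(G, K) = sqrt(-34 + 3*K) (N(G, K) = sqrt(3*K - 34) = sqrt(-34 + 3*K))
(-855 - 3959)/(63*(-3) + N(15, -59)) = (-855 - 3959)/(63*(-3) + sqrt(-34 + 3*(-59))) = -4814/(-189 + sqrt(-34 - 177)) = -4814/(-189 + sqrt(-211)) = -4814/(-189 + I*sqrt(211))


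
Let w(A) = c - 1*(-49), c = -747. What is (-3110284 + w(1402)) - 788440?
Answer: -3899422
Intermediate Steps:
w(A) = -698 (w(A) = -747 - 1*(-49) = -747 + 49 = -698)
(-3110284 + w(1402)) - 788440 = (-3110284 - 698) - 788440 = -3110982 - 788440 = -3899422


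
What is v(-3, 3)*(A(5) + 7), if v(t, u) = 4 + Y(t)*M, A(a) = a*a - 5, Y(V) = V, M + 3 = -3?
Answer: 594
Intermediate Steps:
M = -6 (M = -3 - 3 = -6)
A(a) = -5 + a² (A(a) = a² - 5 = -5 + a²)
v(t, u) = 4 - 6*t (v(t, u) = 4 + t*(-6) = 4 - 6*t)
v(-3, 3)*(A(5) + 7) = (4 - 6*(-3))*((-5 + 5²) + 7) = (4 + 18)*((-5 + 25) + 7) = 22*(20 + 7) = 22*27 = 594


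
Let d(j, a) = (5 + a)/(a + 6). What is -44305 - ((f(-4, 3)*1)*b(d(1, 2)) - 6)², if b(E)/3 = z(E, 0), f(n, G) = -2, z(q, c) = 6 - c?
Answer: -46069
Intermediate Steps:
d(j, a) = (5 + a)/(6 + a)
b(E) = 18 (b(E) = 3*(6 - 1*0) = 3*(6 + 0) = 3*6 = 18)
-44305 - ((f(-4, 3)*1)*b(d(1, 2)) - 6)² = -44305 - (-2*1*18 - 6)² = -44305 - (-2*18 - 6)² = -44305 - (-36 - 6)² = -44305 - 1*(-42)² = -44305 - 1*1764 = -44305 - 1764 = -46069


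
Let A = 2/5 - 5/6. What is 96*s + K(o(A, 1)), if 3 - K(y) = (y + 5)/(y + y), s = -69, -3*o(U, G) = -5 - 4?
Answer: -19867/3 ≈ -6622.3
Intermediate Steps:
A = -13/30 (A = 2*(⅕) - 5*⅙ = ⅖ - ⅚ = -13/30 ≈ -0.43333)
o(U, G) = 3 (o(U, G) = -(-5 - 4)/3 = -⅓*(-9) = 3)
K(y) = 3 - (5 + y)/(2*y) (K(y) = 3 - (y + 5)/(y + y) = 3 - (5 + y)/(2*y))
96*s + K(o(A, 1)) = 96*(-69) + (5/2)*(-1 + 3)/3 = -6624 + (5/2)*(⅓)*2 = -6624 + 5/3 = -19867/3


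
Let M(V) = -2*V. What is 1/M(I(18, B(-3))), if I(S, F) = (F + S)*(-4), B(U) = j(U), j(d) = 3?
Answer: 1/168 ≈ 0.0059524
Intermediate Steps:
B(U) = 3
I(S, F) = -4*F - 4*S
1/M(I(18, B(-3))) = 1/(-2*(-4*3 - 4*18)) = 1/(-2*(-12 - 72)) = 1/(-2*(-84)) = 1/168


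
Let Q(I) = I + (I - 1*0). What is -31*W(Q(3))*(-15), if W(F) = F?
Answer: 2790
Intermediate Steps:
Q(I) = 2*I (Q(I) = I + (I + 0) = I + I = 2*I)
-31*W(Q(3))*(-15) = -62*3*(-15) = -31*6*(-15) = -186*(-15) = 2790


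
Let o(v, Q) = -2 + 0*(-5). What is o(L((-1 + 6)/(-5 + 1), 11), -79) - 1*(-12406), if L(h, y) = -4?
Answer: 12404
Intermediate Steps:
o(v, Q) = -2 (o(v, Q) = -2 + 0 = -2)
o(L((-1 + 6)/(-5 + 1), 11), -79) - 1*(-12406) = -2 - 1*(-12406) = -2 + 12406 = 12404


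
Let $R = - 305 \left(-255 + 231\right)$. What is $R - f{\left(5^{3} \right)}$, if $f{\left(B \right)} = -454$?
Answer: $7774$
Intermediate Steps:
$R = 7320$ ($R = \left(-305\right) \left(-24\right) = 7320$)
$R - f{\left(5^{3} \right)} = 7320 - -454 = 7320 + 454 = 7774$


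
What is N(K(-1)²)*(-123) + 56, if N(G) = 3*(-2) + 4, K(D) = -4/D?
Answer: 302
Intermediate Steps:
N(G) = -2 (N(G) = -6 + 4 = -2)
N(K(-1)²)*(-123) + 56 = -2*(-123) + 56 = 246 + 56 = 302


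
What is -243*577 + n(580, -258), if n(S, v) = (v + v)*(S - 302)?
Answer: -283659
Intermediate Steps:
n(S, v) = 2*v*(-302 + S) (n(S, v) = (2*v)*(-302 + S) = 2*v*(-302 + S))
-243*577 + n(580, -258) = -243*577 + 2*(-258)*(-302 + 580) = -140211 + 2*(-258)*278 = -140211 - 143448 = -283659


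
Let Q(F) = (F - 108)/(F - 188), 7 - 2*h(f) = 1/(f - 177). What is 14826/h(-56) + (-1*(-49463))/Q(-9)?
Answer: 1392574627/15912 ≈ 87517.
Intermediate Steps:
h(f) = 7/2 - 1/(2*(-177 + f)) (h(f) = 7/2 - 1/(2*(f - 177)) = 7/2 - 1/(2*(-177 + f)))
Q(F) = (-108 + F)/(-188 + F)
14826/h(-56) + (-1*(-49463))/Q(-9) = 14826/(((-1240 + 7*(-56))/(2*(-177 - 56)))) + (-1*(-49463))/(((-108 - 9)/(-188 - 9))) = 14826/(((1/2)*(-1240 - 392)/(-233))) + 49463/((-117/(-197))) = 14826/(((1/2)*(-1/233)*(-1632))) + 49463/((-1/197*(-117))) = 14826/(816/233) + 49463/(117/197) = 14826*(233/816) + 49463*(197/117) = 575743/136 + 9744211/117 = 1392574627/15912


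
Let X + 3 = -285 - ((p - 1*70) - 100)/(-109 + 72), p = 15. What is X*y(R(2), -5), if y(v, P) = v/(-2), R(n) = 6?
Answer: 32433/37 ≈ 876.57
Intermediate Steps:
y(v, P) = -v/2 (y(v, P) = v*(-1/2) = -v/2)
X = -10811/37 (X = -3 + (-285 - ((15 - 1*70) - 100)/(-109 + 72)) = -3 + (-285 - ((15 - 70) - 100)/(-37)) = -3 + (-285 - (-55 - 100)*(-1)/37) = -3 + (-285 - (-155)*(-1)/37) = -3 + (-285 - 1*155/37) = -3 + (-285 - 155/37) = -3 - 10700/37 = -10811/37 ≈ -292.19)
X*y(R(2), -5) = -(-10811)*6/74 = -10811/37*(-3) = 32433/37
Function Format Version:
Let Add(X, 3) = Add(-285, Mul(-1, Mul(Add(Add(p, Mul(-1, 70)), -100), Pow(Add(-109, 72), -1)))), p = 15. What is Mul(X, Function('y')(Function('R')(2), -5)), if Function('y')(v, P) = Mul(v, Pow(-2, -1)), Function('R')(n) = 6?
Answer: Rational(32433, 37) ≈ 876.57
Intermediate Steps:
Function('y')(v, P) = Mul(Rational(-1, 2), v) (Function('y')(v, P) = Mul(v, Rational(-1, 2)) = Mul(Rational(-1, 2), v))
X = Rational(-10811, 37) (X = Add(-3, Add(-285, Mul(-1, Mul(Add(Add(15, Mul(-1, 70)), -100), Pow(Add(-109, 72), -1))))) = Add(-3, Add(-285, Mul(-1, Mul(Add(Add(15, -70), -100), Pow(-37, -1))))) = Add(-3, Add(-285, Mul(-1, Mul(Add(-55, -100), Rational(-1, 37))))) = Add(-3, Add(-285, Mul(-1, Mul(-155, Rational(-1, 37))))) = Add(-3, Add(-285, Mul(-1, Rational(155, 37)))) = Add(-3, Add(-285, Rational(-155, 37))) = Add(-3, Rational(-10700, 37)) = Rational(-10811, 37) ≈ -292.19)
Mul(X, Function('y')(Function('R')(2), -5)) = Mul(Rational(-10811, 37), Mul(Rational(-1, 2), 6)) = Mul(Rational(-10811, 37), -3) = Rational(32433, 37)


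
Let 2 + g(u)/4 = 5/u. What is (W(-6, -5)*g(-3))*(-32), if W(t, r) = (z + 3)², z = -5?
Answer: 5632/3 ≈ 1877.3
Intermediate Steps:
g(u) = -8 + 20/u (g(u) = -8 + 4*(5/u) = -8 + 20/u)
W(t, r) = 4 (W(t, r) = (-5 + 3)² = (-2)² = 4)
(W(-6, -5)*g(-3))*(-32) = (4*(-8 + 20/(-3)))*(-32) = (4*(-8 + 20*(-⅓)))*(-32) = (4*(-8 - 20/3))*(-32) = (4*(-44/3))*(-32) = -176/3*(-32) = 5632/3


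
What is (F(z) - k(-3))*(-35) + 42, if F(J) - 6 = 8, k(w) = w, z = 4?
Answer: -553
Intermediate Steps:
F(J) = 14 (F(J) = 6 + 8 = 14)
(F(z) - k(-3))*(-35) + 42 = (14 - 1*(-3))*(-35) + 42 = (14 + 3)*(-35) + 42 = 17*(-35) + 42 = -595 + 42 = -553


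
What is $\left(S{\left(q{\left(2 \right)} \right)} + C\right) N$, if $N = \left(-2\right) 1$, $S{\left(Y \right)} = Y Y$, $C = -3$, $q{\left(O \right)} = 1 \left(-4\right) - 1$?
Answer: $-44$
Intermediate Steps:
$q{\left(O \right)} = -5$ ($q{\left(O \right)} = -4 - 1 = -5$)
$S{\left(Y \right)} = Y^{2}$
$N = -2$
$\left(S{\left(q{\left(2 \right)} \right)} + C\right) N = \left(\left(-5\right)^{2} - 3\right) \left(-2\right) = \left(25 - 3\right) \left(-2\right) = 22 \left(-2\right) = -44$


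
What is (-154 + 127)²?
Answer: 729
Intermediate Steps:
(-154 + 127)² = (-27)² = 729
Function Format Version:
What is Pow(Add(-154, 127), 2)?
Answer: 729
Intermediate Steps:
Pow(Add(-154, 127), 2) = Pow(-27, 2) = 729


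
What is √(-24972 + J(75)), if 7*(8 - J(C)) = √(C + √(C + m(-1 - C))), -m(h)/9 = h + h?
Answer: √(-1223236 - 7*√(75 + √1443))/7 ≈ 158.0*I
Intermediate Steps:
m(h) = -18*h (m(h) = -9*(h + h) = -18*h)
J(C) = 8 - √(C + √(18 + 19*C))/7 (J(C) = 8 - √(C + √(C - 18*(-1 - C)))/7 = 8 - √(C + √(C + (18 + 18*C)))/7 = 8 - √(C + √(18 + 19*C))/7)
√(-24972 + J(75)) = √(-24972 + (8 - √(75 + √(18 + 19*75))/7)) = √(-24972 + (8 - √(75 + √(18 + 1425))/7)) = √(-24972 + (8 - √(75 + √1443)/7)) = √(-24964 - √(75 + √1443)/7)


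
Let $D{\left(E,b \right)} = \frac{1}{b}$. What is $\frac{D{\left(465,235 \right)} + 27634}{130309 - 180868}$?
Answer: $- \frac{341789}{625335} \approx -0.54657$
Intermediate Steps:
$\frac{D{\left(465,235 \right)} + 27634}{130309 - 180868} = \frac{\frac{1}{235} + 27634}{130309 - 180868} = \frac{\frac{1}{235} + 27634}{-50559} = \frac{6493991}{235} \left(- \frac{1}{50559}\right) = - \frac{341789}{625335}$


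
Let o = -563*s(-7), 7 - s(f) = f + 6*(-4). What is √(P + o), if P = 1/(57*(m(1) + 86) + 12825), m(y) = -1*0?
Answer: I*√6722990223699/17727 ≈ 146.27*I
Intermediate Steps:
s(f) = 31 - f (s(f) = 7 - (f + 6*(-4)) = 7 - (f - 24) = 7 - (-24 + f) = 7 + (24 - f) = 31 - f)
m(y) = 0
P = 1/17727 (P = 1/(57*(0 + 86) + 12825) = 1/(57*86 + 12825) = 1/(4902 + 12825) = 1/17727 ≈ 5.6411e-5)
o = -21394 (o = -563*(31 - 1*(-7)) = -563*(31 + 7) = -563*38 = -21394)
√(P + o) = √(1/17727 - 21394) = √(-379251437/17727) = I*√6722990223699/17727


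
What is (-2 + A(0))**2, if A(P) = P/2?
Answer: 4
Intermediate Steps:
A(P) = P/2 (A(P) = P*(1/2) = P/2)
(-2 + A(0))**2 = (-2 + (1/2)*0)**2 = (-2 + 0)**2 = (-2)**2 = 4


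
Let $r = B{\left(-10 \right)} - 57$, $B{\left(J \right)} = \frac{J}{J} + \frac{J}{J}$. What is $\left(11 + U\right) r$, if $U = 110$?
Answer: $-6655$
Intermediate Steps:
$B{\left(J \right)} = 2$ ($B{\left(J \right)} = 1 + 1 = 2$)
$r = -55$ ($r = 2 - 57 = -55$)
$\left(11 + U\right) r = \left(11 + 110\right) \left(-55\right) = 121 \left(-55\right) = -6655$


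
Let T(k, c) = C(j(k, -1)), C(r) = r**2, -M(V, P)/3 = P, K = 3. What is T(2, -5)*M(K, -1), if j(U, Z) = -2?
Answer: 12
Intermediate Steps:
M(V, P) = -3*P
T(k, c) = 4 (T(k, c) = (-2)**2 = 4)
T(2, -5)*M(K, -1) = 4*(-3*(-1)) = 4*3 = 12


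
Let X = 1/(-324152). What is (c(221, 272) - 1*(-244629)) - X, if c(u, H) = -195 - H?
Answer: 79145600625/324152 ≈ 2.4416e+5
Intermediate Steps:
X = -1/324152 ≈ -3.0850e-6
(c(221, 272) - 1*(-244629)) - X = ((-195 - 1*272) - 1*(-244629)) - 1*(-1/324152) = ((-195 - 272) + 244629) + 1/324152 = (-467 + 244629) + 1/324152 = 244162 + 1/324152 = 79145600625/324152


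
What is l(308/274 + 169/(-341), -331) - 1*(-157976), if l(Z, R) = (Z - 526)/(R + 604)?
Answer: 2014760444435/12753741 ≈ 1.5797e+5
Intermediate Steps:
l(Z, R) = (-526 + Z)/(604 + R)
l(308/274 + 169/(-341), -331) - 1*(-157976) = (-526 + (308/274 + 169/(-341)))/(604 - 331) - 1*(-157976) = (-526 + (308*(1/274) + 169*(-1/341)))/273 + 157976 = (-526 + (154/137 - 169/341))/273 + 157976 = (-526 + 29361/46717)/273 + 157976 = (1/273)*(-24543781/46717) + 157976 = -24543781/12753741 + 157976 = 2014760444435/12753741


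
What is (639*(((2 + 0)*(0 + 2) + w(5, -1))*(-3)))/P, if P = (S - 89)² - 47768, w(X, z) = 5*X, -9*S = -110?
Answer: 4503033/3391727 ≈ 1.3277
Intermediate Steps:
S = 110/9 (S = -⅑*(-110) = 110/9 ≈ 12.222)
P = -3391727/81 (P = (110/9 - 89)² - 47768 = (-691/9)² - 47768 = 477481/81 - 47768 = -3391727/81 ≈ -41873.)
(639*(((2 + 0)*(0 + 2) + w(5, -1))*(-3)))/P = (639*(((2 + 0)*(0 + 2) + 5*5)*(-3)))/(-3391727/81) = (639*((2*2 + 25)*(-3)))*(-81/3391727) = (639*((4 + 25)*(-3)))*(-81/3391727) = (639*(29*(-3)))*(-81/3391727) = (639*(-87))*(-81/3391727) = -55593*(-81/3391727) = 4503033/3391727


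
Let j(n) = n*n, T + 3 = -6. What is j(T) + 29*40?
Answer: 1241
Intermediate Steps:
T = -9 (T = -3 - 6 = -9)
j(n) = n**2
j(T) + 29*40 = (-9)**2 + 29*40 = 81 + 1160 = 1241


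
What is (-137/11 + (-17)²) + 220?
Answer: 5462/11 ≈ 496.55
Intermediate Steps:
(-137/11 + (-17)²) + 220 = (-137*1/11 + 289) + 220 = (-137/11 + 289) + 220 = 3042/11 + 220 = 5462/11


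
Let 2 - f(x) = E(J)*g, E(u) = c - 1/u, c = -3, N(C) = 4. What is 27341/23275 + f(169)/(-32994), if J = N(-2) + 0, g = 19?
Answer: 63200363/53890200 ≈ 1.1728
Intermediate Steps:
J = 4 (J = 4 + 0 = 4)
E(u) = -3 - 1/u
f(x) = 255/4 (f(x) = 2 - (-3 - 1/4)*19 = 2 - (-13)*19/4 = 2 - 1*(-247/4) = 2 + 247/4 = 255/4)
27341/23275 + f(169)/(-32994) = 27341/23275 + (255/4)/(-32994) = 27341*(1/23275) + (255/4)*(-1/32994) = 1439/1225 - 85/43992 = 63200363/53890200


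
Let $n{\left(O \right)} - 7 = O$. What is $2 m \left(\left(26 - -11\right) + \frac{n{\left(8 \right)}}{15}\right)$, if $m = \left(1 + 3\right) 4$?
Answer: $1216$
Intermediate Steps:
$m = 16$ ($m = 4 \cdot 4 = 16$)
$n{\left(O \right)} = 7 + O$
$2 m \left(\left(26 - -11\right) + \frac{n{\left(8 \right)}}{15}\right) = 2 \cdot 16 \left(\left(26 - -11\right) + \frac{7 + 8}{15}\right) = 32 \left(\left(26 + 11\right) + 15 \cdot \frac{1}{15}\right) = 32 \left(37 + 1\right) = 32 \cdot 38 = 1216$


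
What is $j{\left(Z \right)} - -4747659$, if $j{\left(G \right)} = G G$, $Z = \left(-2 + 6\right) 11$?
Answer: $4749595$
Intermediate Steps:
$Z = 44$ ($Z = 4 \cdot 11 = 44$)
$j{\left(G \right)} = G^{2}$
$j{\left(Z \right)} - -4747659 = 44^{2} - -4747659 = 1936 + 4747659 = 4749595$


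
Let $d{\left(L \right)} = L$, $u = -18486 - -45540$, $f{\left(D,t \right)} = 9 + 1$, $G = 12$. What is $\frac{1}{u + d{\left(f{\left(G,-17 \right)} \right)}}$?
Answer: $\frac{1}{27064} \approx 3.6949 \cdot 10^{-5}$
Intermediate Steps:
$f{\left(D,t \right)} = 10$
$u = 27054$ ($u = -18486 + 45540 = 27054$)
$\frac{1}{u + d{\left(f{\left(G,-17 \right)} \right)}} = \frac{1}{27054 + 10} = \frac{1}{27064}$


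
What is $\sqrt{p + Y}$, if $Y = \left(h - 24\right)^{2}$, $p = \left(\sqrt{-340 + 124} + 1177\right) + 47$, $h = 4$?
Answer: $\sqrt{1624 + 6 i \sqrt{6}} \approx 40.299 + 0.1823 i$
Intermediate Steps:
$p = 1224 + 6 i \sqrt{6}$ ($p = \left(\sqrt{-216} + 1177\right) + 47 = \left(6 i \sqrt{6} + 1177\right) + 47 = \left(1177 + 6 i \sqrt{6}\right) + 47 = 1224 + 6 i \sqrt{6} \approx 1224.0 + 14.697 i$)
$Y = 400$ ($Y = \left(4 - 24\right)^{2} = \left(-20\right)^{2} = 400$)
$\sqrt{p + Y} = \sqrt{\left(1224 + 6 i \sqrt{6}\right) + 400} = \sqrt{1624 + 6 i \sqrt{6}}$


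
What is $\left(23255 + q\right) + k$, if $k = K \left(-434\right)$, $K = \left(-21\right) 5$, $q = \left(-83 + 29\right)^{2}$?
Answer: $71741$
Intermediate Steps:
$q = 2916$ ($q = \left(-54\right)^{2} = 2916$)
$K = -105$
$k = 45570$ ($k = \left(-105\right) \left(-434\right) = 45570$)
$\left(23255 + q\right) + k = \left(23255 + 2916\right) + 45570 = 26171 + 45570 = 71741$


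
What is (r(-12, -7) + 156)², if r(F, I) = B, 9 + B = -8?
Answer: 19321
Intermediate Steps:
B = -17 (B = -9 - 8 = -17)
r(F, I) = -17
(r(-12, -7) + 156)² = (-17 + 156)² = 139² = 19321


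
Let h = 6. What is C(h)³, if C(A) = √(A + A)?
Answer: 24*√3 ≈ 41.569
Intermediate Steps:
C(A) = √2*√A (C(A) = √(2*A) = √2*√A)
C(h)³ = (√2*√6)³ = (2*√3)³ = 24*√3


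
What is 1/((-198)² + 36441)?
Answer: 1/75645 ≈ 1.3220e-5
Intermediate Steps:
1/((-198)² + 36441) = 1/(39204 + 36441) = 1/75645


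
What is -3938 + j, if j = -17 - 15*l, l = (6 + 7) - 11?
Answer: -3985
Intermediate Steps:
l = 2 (l = 13 - 11 = 2)
j = -47 (j = -17 - 15*2 = -17 - 30 = -47)
-3938 + j = -3938 - 47 = -3985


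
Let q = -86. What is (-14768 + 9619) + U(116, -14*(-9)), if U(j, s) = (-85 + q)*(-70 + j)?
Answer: -13015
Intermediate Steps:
U(j, s) = 11970 - 171*j (U(j, s) = (-85 - 86)*(-70 + j) = -171*(-70 + j) = 11970 - 171*j)
(-14768 + 9619) + U(116, -14*(-9)) = (-14768 + 9619) + (11970 - 171*116) = -5149 + (11970 - 19836) = -5149 - 7866 = -13015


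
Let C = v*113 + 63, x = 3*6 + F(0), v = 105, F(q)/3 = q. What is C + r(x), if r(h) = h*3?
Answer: 11982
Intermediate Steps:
F(q) = 3*q
x = 18 (x = 3*6 + 3*0 = 18 + 0 = 18)
r(h) = 3*h
C = 11928 (C = 105*113 + 63 = 11865 + 63 = 11928)
C + r(x) = 11928 + 3*18 = 11928 + 54 = 11982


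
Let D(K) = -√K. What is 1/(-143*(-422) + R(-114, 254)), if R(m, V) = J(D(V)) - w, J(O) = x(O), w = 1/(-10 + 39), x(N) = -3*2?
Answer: 29/1749859 ≈ 1.6573e-5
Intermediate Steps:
x(N) = -6
w = 1/29 ≈ 0.034483
J(O) = -6
R(m, V) = -175/29 (R(m, V) = -6 - 1*1/29 = -6 - 1/29 = -175/29)
1/(-143*(-422) + R(-114, 254)) = 1/(-143*(-422) - 175/29) = 1/(60346 - 175/29) = 1/(1749859/29) = 29/1749859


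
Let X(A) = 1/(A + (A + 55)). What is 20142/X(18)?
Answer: 1832922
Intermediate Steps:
X(A) = 1/(55 + 2*A) (X(A) = 1/(A + (55 + A)) = 1/(55 + 2*A))
20142/X(18) = 20142/(1/(55 + 2*18)) = 20142/(1/(55 + 36)) = 20142/(1/91) = 20142*91 = 1832922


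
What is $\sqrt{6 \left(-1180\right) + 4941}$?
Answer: $i \sqrt{2139} \approx 46.249 i$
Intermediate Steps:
$\sqrt{6 \left(-1180\right) + 4941} = \sqrt{-7080 + 4941} = \sqrt{-2139} = i \sqrt{2139}$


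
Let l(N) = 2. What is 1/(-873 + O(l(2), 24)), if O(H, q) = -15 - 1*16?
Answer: -1/904 ≈ -0.0011062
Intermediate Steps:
O(H, q) = -31 (O(H, q) = -15 - 16 = -31)
1/(-873 + O(l(2), 24)) = 1/(-873 - 31) = 1/(-904) = -1/904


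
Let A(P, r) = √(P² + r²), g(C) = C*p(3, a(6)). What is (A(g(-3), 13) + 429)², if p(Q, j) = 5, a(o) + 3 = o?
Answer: (429 + √394)² ≈ 2.0147e+5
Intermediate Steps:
a(o) = -3 + o
g(C) = 5*C (g(C) = C*5 = 5*C)
(A(g(-3), 13) + 429)² = (√((5*(-3))² + 13²) + 429)² = (√((-15)² + 169) + 429)² = (√(225 + 169) + 429)² = (√394 + 429)² = (429 + √394)²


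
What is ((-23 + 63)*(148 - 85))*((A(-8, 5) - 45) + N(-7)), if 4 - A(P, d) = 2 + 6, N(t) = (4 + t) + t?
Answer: -148680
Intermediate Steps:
N(t) = 4 + 2*t
A(P, d) = -4 (A(P, d) = 4 - (2 + 6) = 4 - 1*8 = 4 - 8 = -4)
((-23 + 63)*(148 - 85))*((A(-8, 5) - 45) + N(-7)) = ((-23 + 63)*(148 - 85))*((-4 - 45) + (4 + 2*(-7))) = (40*63)*(-49 + (4 - 14)) = 2520*(-49 - 10) = 2520*(-59) = -148680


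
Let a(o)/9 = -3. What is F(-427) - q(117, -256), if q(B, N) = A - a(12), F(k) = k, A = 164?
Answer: -618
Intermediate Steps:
a(o) = -27 (a(o) = 9*(-3) = -27)
q(B, N) = 191 (q(B, N) = 164 - 1*(-27) = 164 + 27 = 191)
F(-427) - q(117, -256) = -427 - 1*191 = -427 - 191 = -618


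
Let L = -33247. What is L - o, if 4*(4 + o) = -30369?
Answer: -102603/4 ≈ -25651.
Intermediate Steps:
o = -30385/4 (o = -4 + (¼)*(-30369) = -4 - 30369/4 = -30385/4 ≈ -7596.3)
L - o = -33247 - 1*(-30385/4) = -33247 + 30385/4 = -102603/4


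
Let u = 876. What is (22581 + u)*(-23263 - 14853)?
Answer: -894087012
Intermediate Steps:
(22581 + u)*(-23263 - 14853) = (22581 + 876)*(-23263 - 14853) = 23457*(-38116) = -894087012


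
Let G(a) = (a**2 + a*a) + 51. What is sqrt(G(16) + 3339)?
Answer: sqrt(3902) ≈ 62.466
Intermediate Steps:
G(a) = 51 + 2*a**2 (G(a) = (a**2 + a**2) + 51 = 2*a**2 + 51 = 51 + 2*a**2)
sqrt(G(16) + 3339) = sqrt((51 + 2*16**2) + 3339) = sqrt((51 + 2*256) + 3339) = sqrt((51 + 512) + 3339) = sqrt(563 + 3339) = sqrt(3902)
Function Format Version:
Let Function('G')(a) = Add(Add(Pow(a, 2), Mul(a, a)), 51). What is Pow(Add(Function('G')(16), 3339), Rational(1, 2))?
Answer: Pow(3902, Rational(1, 2)) ≈ 62.466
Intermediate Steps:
Function('G')(a) = Add(51, Mul(2, Pow(a, 2))) (Function('G')(a) = Add(Add(Pow(a, 2), Pow(a, 2)), 51) = Add(Mul(2, Pow(a, 2)), 51) = Add(51, Mul(2, Pow(a, 2))))
Pow(Add(Function('G')(16), 3339), Rational(1, 2)) = Pow(Add(Add(51, Mul(2, Pow(16, 2))), 3339), Rational(1, 2)) = Pow(Add(Add(51, Mul(2, 256)), 3339), Rational(1, 2)) = Pow(Add(Add(51, 512), 3339), Rational(1, 2)) = Pow(Add(563, 3339), Rational(1, 2)) = Pow(3902, Rational(1, 2))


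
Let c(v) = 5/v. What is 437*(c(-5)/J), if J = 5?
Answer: -437/5 ≈ -87.400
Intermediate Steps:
437*(c(-5)/J) = 437*((5/(-5))/5) = 437*((5*(-1/5))*(1/5)) = 437*(-1*1/5) = 437*(-1/5) = -437/5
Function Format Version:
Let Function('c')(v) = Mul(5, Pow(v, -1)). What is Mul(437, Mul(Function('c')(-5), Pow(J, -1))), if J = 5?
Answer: Rational(-437, 5) ≈ -87.400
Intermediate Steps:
Mul(437, Mul(Function('c')(-5), Pow(J, -1))) = Mul(437, Mul(Mul(5, Pow(-5, -1)), Pow(5, -1))) = Mul(437, Mul(Mul(5, Rational(-1, 5)), Rational(1, 5))) = Mul(437, Mul(-1, Rational(1, 5))) = Mul(437, Rational(-1, 5)) = Rational(-437, 5)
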